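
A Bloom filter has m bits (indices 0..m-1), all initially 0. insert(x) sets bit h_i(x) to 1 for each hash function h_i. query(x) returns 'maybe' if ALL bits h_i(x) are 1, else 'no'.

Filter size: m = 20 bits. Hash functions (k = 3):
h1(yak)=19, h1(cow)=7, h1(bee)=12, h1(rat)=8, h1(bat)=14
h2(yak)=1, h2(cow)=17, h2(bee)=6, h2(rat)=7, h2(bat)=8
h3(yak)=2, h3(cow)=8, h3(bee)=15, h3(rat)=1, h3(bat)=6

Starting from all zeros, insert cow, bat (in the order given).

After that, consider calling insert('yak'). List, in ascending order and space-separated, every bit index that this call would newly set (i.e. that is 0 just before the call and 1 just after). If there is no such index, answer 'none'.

Answer: 1 2 19

Derivation:
Start: bits=00000000000000000000
After insert 'cow': sets bits 7 8 17 -> bits=00000001100000000100
After insert 'bat': sets bits 6 8 14 -> bits=00000011100000100100
insert 'yak' would touch bits 1 2 19; currently bit1=0, bit2=0, bit19=0
Bits that are 0 among those (would change 0->1): 1 2 19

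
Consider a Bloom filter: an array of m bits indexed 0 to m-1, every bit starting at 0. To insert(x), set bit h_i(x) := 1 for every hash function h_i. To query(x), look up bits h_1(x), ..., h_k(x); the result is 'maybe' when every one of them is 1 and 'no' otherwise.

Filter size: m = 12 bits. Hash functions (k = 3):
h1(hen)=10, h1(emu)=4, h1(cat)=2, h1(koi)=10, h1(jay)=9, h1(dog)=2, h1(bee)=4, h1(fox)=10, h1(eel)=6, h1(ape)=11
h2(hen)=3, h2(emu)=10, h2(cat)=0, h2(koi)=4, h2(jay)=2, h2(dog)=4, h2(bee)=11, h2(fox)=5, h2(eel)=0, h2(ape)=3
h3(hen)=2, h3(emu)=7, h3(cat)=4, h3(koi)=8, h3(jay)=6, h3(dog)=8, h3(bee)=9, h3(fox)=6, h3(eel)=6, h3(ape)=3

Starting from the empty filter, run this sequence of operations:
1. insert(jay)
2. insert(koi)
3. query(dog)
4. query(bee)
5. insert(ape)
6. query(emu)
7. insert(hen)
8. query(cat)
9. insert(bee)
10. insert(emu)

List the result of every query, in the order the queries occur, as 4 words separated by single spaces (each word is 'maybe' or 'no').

Start: bits=000000000000
Op 1: insert jay -> sets bits 2 6 9 -> bits=001000100100
Op 2: insert koi -> sets bits 4 8 10 -> bits=001010101110
Op 3: query dog -> checks bit2=1, bit4=1, bit8=1 (all 1) -> maybe
Op 4: query bee -> checks bit4=1, bit9=1, bit11=0 (has a 0) -> no
Op 5: insert ape -> sets bits 3 11 -> bits=001110101111
Op 6: query emu -> checks bit4=1, bit7=0, bit10=1 (has a 0) -> no
Op 7: insert hen -> sets bits 2 3 10 -> bits=001110101111
Op 8: query cat -> checks bit0=0, bit2=1, bit4=1 (has a 0) -> no
Op 9: insert bee -> sets bits 4 9 11 -> bits=001110101111
Op 10: insert emu -> sets bits 4 7 10 -> bits=001110111111
Query results in order: maybe no no no

Answer: maybe no no no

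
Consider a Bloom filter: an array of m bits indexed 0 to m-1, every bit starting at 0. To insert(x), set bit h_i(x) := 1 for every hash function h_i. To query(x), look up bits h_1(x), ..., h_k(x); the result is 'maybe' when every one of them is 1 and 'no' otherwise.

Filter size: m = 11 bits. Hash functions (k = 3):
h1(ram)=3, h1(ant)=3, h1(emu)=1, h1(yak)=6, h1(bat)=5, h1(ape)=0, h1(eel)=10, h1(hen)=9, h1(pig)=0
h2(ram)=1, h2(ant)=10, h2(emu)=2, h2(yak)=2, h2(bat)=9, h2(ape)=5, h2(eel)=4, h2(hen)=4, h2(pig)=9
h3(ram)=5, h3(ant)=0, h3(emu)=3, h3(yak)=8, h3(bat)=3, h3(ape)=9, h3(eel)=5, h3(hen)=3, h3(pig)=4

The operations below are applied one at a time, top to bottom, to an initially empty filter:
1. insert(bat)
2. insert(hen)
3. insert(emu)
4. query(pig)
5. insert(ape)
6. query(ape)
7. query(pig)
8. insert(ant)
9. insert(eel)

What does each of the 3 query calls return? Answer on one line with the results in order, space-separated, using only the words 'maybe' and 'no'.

Start: bits=00000000000
Op 1: insert bat -> sets bits 3 5 9 -> bits=00010100010
Op 2: insert hen -> sets bits 3 4 9 -> bits=00011100010
Op 3: insert emu -> sets bits 1 2 3 -> bits=01111100010
Op 4: query pig -> checks bit0=0, bit4=1, bit9=1 (has a 0) -> no
Op 5: insert ape -> sets bits 0 5 9 -> bits=11111100010
Op 6: query ape -> checks bit0=1, bit5=1, bit9=1 (all 1) -> maybe
Op 7: query pig -> checks bit0=1, bit4=1, bit9=1 (all 1) -> maybe
Op 8: insert ant -> sets bits 0 3 10 -> bits=11111100011
Op 9: insert eel -> sets bits 4 5 10 -> bits=11111100011
Query results in order: no maybe maybe

Answer: no maybe maybe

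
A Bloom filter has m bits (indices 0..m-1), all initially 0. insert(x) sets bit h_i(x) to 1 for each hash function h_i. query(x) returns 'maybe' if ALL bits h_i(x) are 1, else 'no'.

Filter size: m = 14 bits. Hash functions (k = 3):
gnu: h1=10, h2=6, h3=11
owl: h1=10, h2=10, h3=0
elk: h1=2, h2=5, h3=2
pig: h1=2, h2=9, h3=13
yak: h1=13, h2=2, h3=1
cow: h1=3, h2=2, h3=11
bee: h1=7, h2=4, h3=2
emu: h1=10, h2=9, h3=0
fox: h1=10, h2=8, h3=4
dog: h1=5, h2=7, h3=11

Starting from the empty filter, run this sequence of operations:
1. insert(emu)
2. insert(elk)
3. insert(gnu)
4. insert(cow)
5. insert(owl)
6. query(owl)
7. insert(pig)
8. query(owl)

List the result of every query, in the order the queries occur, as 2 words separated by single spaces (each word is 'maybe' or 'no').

Start: bits=00000000000000
Op 1: insert emu -> sets bits 0 9 10 -> bits=10000000011000
Op 2: insert elk -> sets bits 2 5 -> bits=10100100011000
Op 3: insert gnu -> sets bits 6 10 11 -> bits=10100110011100
Op 4: insert cow -> sets bits 2 3 11 -> bits=10110110011100
Op 5: insert owl -> sets bits 0 10 -> bits=10110110011100
Op 6: query owl -> checks bit0=1, bit10=1 (all 1) -> maybe
Op 7: insert pig -> sets bits 2 9 13 -> bits=10110110011101
Op 8: query owl -> checks bit0=1, bit10=1 (all 1) -> maybe
Query results in order: maybe maybe

Answer: maybe maybe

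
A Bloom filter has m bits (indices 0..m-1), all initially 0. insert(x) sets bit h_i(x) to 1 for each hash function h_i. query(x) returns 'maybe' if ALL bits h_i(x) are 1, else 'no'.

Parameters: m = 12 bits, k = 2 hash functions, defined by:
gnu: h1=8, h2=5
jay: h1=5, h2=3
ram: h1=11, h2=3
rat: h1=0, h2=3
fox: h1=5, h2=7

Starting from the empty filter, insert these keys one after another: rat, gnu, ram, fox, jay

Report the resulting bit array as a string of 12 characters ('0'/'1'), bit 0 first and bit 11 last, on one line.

Answer: 100101011001

Derivation:
Start: bits=000000000000
After insert 'rat': sets bits 0 3 -> bits=100100000000
After insert 'gnu': sets bits 5 8 -> bits=100101001000
After insert 'ram': sets bits 3 11 -> bits=100101001001
After insert 'fox': sets bits 5 7 -> bits=100101011001
After insert 'jay': sets bits 3 5 -> bits=100101011001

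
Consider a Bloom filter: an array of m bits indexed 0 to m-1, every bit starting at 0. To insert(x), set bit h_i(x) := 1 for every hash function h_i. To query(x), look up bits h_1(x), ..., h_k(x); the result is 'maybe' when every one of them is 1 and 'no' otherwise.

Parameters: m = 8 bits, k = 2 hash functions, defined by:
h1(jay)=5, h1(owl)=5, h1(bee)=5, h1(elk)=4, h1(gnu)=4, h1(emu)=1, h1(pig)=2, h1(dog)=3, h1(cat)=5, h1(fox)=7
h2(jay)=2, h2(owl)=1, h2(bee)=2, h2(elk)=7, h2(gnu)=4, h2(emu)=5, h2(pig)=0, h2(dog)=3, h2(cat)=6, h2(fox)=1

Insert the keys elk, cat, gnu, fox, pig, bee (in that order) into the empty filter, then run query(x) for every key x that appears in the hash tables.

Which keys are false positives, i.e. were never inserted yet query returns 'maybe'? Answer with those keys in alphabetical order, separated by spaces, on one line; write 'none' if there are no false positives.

Answer: emu jay owl

Derivation:
Start: bits=00000000
After insert 'elk': sets bits 4 7 -> bits=00001001
After insert 'cat': sets bits 5 6 -> bits=00001111
After insert 'gnu': sets bits 4 -> bits=00001111
After insert 'fox': sets bits 1 7 -> bits=01001111
After insert 'pig': sets bits 0 2 -> bits=11101111
After insert 'bee': sets bits 2 5 -> bits=11101111
Not inserted: dog emu jay owl — query each against bits=11101111:
query dog: checks bit3=0 (has a 0) -> no => not a false positive
query emu: checks bit1=1, bit5=1 (all 1) -> maybe => FALSE POSITIVE
query jay: checks bit2=1, bit5=1 (all 1) -> maybe => FALSE POSITIVE
query owl: checks bit1=1, bit5=1 (all 1) -> maybe => FALSE POSITIVE
False positives (alphabetical): emu jay owl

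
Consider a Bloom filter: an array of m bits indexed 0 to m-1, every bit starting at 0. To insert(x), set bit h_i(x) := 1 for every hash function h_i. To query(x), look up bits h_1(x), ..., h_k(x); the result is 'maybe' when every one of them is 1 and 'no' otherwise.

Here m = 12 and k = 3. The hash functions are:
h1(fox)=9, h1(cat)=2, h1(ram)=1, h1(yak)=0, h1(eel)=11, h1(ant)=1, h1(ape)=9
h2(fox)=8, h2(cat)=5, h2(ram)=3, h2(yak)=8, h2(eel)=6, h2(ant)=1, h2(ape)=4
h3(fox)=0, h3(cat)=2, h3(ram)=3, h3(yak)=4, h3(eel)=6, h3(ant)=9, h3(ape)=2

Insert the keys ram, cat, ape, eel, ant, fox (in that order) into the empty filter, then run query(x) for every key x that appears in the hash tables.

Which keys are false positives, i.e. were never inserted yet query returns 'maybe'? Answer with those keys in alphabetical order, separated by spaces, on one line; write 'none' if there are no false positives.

Start: bits=000000000000
After insert 'ram': sets bits 1 3 -> bits=010100000000
After insert 'cat': sets bits 2 5 -> bits=011101000000
After insert 'ape': sets bits 2 4 9 -> bits=011111000100
After insert 'eel': sets bits 6 11 -> bits=011111100101
After insert 'ant': sets bits 1 9 -> bits=011111100101
After insert 'fox': sets bits 0 8 9 -> bits=111111101101
Not inserted: yak — query each against bits=111111101101:
query yak: checks bit0=1, bit4=1, bit8=1 (all 1) -> maybe => FALSE POSITIVE
False positives (alphabetical): yak

Answer: yak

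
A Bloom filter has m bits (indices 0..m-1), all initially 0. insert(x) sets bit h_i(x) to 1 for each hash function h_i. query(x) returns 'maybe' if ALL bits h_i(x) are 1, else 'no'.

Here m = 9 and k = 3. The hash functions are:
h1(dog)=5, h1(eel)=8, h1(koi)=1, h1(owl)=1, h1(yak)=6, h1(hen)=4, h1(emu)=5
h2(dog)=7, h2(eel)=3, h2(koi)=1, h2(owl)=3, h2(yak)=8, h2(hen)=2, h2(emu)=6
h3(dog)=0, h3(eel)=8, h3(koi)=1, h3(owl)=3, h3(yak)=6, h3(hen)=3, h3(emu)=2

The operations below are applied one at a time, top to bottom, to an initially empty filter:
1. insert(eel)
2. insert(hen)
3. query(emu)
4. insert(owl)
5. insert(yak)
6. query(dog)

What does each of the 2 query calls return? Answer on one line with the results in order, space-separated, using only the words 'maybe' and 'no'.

Answer: no no

Derivation:
Start: bits=000000000
Op 1: insert eel -> sets bits 3 8 -> bits=000100001
Op 2: insert hen -> sets bits 2 3 4 -> bits=001110001
Op 3: query emu -> checks bit2=1, bit5=0, bit6=0 (has a 0) -> no
Op 4: insert owl -> sets bits 1 3 -> bits=011110001
Op 5: insert yak -> sets bits 6 8 -> bits=011110101
Op 6: query dog -> checks bit0=0, bit5=0, bit7=0 (has a 0) -> no
Query results in order: no no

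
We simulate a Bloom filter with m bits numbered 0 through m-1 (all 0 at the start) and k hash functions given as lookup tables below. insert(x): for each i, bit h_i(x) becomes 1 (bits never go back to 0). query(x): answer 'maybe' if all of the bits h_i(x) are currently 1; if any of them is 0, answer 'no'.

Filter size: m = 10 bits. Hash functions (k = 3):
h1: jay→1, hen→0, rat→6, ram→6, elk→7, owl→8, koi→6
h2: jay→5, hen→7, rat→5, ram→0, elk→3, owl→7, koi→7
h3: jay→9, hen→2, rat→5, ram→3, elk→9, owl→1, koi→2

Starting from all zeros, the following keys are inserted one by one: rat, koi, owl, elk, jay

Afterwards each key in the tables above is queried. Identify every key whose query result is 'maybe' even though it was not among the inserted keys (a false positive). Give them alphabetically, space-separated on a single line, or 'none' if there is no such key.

Start: bits=0000000000
After insert 'rat': sets bits 5 6 -> bits=0000011000
After insert 'koi': sets bits 2 6 7 -> bits=0010011100
After insert 'owl': sets bits 1 7 8 -> bits=0110011110
After insert 'elk': sets bits 3 7 9 -> bits=0111011111
After insert 'jay': sets bits 1 5 9 -> bits=0111011111
Not inserted: hen ram — query each against bits=0111011111:
query hen: checks bit0=0, bit2=1, bit7=1 (has a 0) -> no => not a false positive
query ram: checks bit0=0, bit3=1, bit6=1 (has a 0) -> no => not a false positive
False positives (alphabetical): none

Answer: none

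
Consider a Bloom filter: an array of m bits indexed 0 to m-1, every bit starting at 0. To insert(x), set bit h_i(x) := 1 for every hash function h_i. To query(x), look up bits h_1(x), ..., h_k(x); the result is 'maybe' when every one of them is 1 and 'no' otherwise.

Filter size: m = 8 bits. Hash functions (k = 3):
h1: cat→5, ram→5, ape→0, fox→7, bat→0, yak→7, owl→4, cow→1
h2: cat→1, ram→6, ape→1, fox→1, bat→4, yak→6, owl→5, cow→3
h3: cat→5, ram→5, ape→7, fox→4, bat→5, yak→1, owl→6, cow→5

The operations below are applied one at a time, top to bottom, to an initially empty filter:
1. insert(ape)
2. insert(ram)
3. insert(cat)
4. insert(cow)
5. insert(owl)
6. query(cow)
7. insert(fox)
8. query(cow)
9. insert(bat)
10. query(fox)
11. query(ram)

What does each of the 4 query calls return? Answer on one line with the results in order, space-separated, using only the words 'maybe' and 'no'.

Answer: maybe maybe maybe maybe

Derivation:
Start: bits=00000000
Op 1: insert ape -> sets bits 0 1 7 -> bits=11000001
Op 2: insert ram -> sets bits 5 6 -> bits=11000111
Op 3: insert cat -> sets bits 1 5 -> bits=11000111
Op 4: insert cow -> sets bits 1 3 5 -> bits=11010111
Op 5: insert owl -> sets bits 4 5 6 -> bits=11011111
Op 6: query cow -> checks bit1=1, bit3=1, bit5=1 (all 1) -> maybe
Op 7: insert fox -> sets bits 1 4 7 -> bits=11011111
Op 8: query cow -> checks bit1=1, bit3=1, bit5=1 (all 1) -> maybe
Op 9: insert bat -> sets bits 0 4 5 -> bits=11011111
Op 10: query fox -> checks bit1=1, bit4=1, bit7=1 (all 1) -> maybe
Op 11: query ram -> checks bit5=1, bit6=1 (all 1) -> maybe
Query results in order: maybe maybe maybe maybe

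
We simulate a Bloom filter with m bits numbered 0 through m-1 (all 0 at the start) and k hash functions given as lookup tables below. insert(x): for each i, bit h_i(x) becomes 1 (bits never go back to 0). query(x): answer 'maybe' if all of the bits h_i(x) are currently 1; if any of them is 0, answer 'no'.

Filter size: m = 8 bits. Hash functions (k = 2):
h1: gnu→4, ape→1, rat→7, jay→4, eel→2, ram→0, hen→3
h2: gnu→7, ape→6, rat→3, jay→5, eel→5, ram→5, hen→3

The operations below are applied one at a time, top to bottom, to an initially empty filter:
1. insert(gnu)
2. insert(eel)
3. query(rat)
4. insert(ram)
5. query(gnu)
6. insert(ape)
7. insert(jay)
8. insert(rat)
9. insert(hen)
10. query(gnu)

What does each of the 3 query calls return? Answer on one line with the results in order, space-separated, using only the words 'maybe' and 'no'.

Start: bits=00000000
Op 1: insert gnu -> sets bits 4 7 -> bits=00001001
Op 2: insert eel -> sets bits 2 5 -> bits=00101101
Op 3: query rat -> checks bit3=0, bit7=1 (has a 0) -> no
Op 4: insert ram -> sets bits 0 5 -> bits=10101101
Op 5: query gnu -> checks bit4=1, bit7=1 (all 1) -> maybe
Op 6: insert ape -> sets bits 1 6 -> bits=11101111
Op 7: insert jay -> sets bits 4 5 -> bits=11101111
Op 8: insert rat -> sets bits 3 7 -> bits=11111111
Op 9: insert hen -> sets bits 3 -> bits=11111111
Op 10: query gnu -> checks bit4=1, bit7=1 (all 1) -> maybe
Query results in order: no maybe maybe

Answer: no maybe maybe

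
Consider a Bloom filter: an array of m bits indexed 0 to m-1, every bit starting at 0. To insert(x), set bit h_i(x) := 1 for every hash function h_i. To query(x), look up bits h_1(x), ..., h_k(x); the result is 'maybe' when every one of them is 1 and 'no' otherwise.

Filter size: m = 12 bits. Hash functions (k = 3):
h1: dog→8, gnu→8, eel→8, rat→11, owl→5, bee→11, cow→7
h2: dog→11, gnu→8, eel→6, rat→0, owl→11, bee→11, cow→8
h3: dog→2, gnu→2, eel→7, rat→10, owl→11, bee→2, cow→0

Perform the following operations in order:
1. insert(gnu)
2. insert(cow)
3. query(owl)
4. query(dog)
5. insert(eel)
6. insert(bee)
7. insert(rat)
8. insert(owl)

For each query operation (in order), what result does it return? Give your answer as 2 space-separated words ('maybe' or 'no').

Answer: no no

Derivation:
Start: bits=000000000000
Op 1: insert gnu -> sets bits 2 8 -> bits=001000001000
Op 2: insert cow -> sets bits 0 7 8 -> bits=101000011000
Op 3: query owl -> checks bit5=0, bit11=0 (has a 0) -> no
Op 4: query dog -> checks bit2=1, bit8=1, bit11=0 (has a 0) -> no
Op 5: insert eel -> sets bits 6 7 8 -> bits=101000111000
Op 6: insert bee -> sets bits 2 11 -> bits=101000111001
Op 7: insert rat -> sets bits 0 10 11 -> bits=101000111011
Op 8: insert owl -> sets bits 5 11 -> bits=101001111011
Query results in order: no no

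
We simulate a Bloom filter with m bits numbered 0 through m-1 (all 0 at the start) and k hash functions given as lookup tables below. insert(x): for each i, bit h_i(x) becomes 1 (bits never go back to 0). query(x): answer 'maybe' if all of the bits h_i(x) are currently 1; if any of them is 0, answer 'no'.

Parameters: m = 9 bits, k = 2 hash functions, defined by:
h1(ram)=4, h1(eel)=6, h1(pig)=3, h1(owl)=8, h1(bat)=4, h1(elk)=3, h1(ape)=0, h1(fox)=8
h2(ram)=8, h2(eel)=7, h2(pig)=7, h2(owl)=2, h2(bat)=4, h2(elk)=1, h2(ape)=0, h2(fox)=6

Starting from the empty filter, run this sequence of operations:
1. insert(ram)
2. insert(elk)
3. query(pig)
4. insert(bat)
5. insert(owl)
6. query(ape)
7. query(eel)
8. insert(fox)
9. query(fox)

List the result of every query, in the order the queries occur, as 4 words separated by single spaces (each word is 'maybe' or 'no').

Answer: no no no maybe

Derivation:
Start: bits=000000000
Op 1: insert ram -> sets bits 4 8 -> bits=000010001
Op 2: insert elk -> sets bits 1 3 -> bits=010110001
Op 3: query pig -> checks bit3=1, bit7=0 (has a 0) -> no
Op 4: insert bat -> sets bits 4 -> bits=010110001
Op 5: insert owl -> sets bits 2 8 -> bits=011110001
Op 6: query ape -> checks bit0=0 (has a 0) -> no
Op 7: query eel -> checks bit6=0, bit7=0 (has a 0) -> no
Op 8: insert fox -> sets bits 6 8 -> bits=011110101
Op 9: query fox -> checks bit6=1, bit8=1 (all 1) -> maybe
Query results in order: no no no maybe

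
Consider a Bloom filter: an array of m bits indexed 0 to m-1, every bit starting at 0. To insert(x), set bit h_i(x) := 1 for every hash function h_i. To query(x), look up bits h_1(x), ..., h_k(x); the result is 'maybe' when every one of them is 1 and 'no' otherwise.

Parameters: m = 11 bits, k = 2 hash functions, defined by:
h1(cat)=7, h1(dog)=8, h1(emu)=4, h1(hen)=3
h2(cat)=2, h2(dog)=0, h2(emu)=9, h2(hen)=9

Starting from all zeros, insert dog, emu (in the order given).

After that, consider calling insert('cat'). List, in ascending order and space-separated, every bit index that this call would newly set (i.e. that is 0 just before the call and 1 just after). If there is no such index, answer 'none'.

Answer: 2 7

Derivation:
Start: bits=00000000000
After insert 'dog': sets bits 0 8 -> bits=10000000100
After insert 'emu': sets bits 4 9 -> bits=10001000110
insert 'cat' would touch bits 2 7; currently bit2=0, bit7=0
Bits that are 0 among those (would change 0->1): 2 7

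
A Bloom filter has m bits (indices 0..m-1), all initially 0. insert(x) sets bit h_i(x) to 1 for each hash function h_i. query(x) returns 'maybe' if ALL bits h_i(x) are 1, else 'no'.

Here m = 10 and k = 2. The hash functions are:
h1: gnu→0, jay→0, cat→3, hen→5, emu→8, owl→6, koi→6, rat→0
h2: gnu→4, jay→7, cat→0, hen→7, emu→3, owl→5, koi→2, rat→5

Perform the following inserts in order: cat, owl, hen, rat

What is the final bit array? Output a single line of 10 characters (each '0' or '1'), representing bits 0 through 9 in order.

Start: bits=0000000000
After insert 'cat': sets bits 0 3 -> bits=1001000000
After insert 'owl': sets bits 5 6 -> bits=1001011000
After insert 'hen': sets bits 5 7 -> bits=1001011100
After insert 'rat': sets bits 0 5 -> bits=1001011100

Answer: 1001011100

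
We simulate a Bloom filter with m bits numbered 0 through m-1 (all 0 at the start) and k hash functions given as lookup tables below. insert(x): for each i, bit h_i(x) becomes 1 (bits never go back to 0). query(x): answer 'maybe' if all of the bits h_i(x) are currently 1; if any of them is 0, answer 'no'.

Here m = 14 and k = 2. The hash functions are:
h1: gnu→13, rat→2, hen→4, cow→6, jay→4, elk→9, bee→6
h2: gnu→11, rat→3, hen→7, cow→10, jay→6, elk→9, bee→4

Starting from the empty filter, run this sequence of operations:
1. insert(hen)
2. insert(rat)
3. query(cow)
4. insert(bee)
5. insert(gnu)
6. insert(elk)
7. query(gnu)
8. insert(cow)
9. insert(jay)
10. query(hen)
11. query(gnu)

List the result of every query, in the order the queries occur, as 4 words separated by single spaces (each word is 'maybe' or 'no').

Answer: no maybe maybe maybe

Derivation:
Start: bits=00000000000000
Op 1: insert hen -> sets bits 4 7 -> bits=00001001000000
Op 2: insert rat -> sets bits 2 3 -> bits=00111001000000
Op 3: query cow -> checks bit6=0, bit10=0 (has a 0) -> no
Op 4: insert bee -> sets bits 4 6 -> bits=00111011000000
Op 5: insert gnu -> sets bits 11 13 -> bits=00111011000101
Op 6: insert elk -> sets bits 9 -> bits=00111011010101
Op 7: query gnu -> checks bit11=1, bit13=1 (all 1) -> maybe
Op 8: insert cow -> sets bits 6 10 -> bits=00111011011101
Op 9: insert jay -> sets bits 4 6 -> bits=00111011011101
Op 10: query hen -> checks bit4=1, bit7=1 (all 1) -> maybe
Op 11: query gnu -> checks bit11=1, bit13=1 (all 1) -> maybe
Query results in order: no maybe maybe maybe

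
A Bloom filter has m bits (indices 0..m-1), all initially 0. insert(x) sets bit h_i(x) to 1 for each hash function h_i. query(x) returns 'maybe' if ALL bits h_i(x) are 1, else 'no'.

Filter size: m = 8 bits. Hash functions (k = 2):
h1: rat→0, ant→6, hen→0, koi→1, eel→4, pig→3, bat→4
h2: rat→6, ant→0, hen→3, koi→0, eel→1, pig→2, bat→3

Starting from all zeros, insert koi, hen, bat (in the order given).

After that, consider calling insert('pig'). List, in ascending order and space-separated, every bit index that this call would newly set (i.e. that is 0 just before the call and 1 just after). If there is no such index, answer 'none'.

Answer: 2

Derivation:
Start: bits=00000000
After insert 'koi': sets bits 0 1 -> bits=11000000
After insert 'hen': sets bits 0 3 -> bits=11010000
After insert 'bat': sets bits 3 4 -> bits=11011000
insert 'pig' would touch bits 2 3; currently bit2=0, bit3=1
Bits that are 0 among those (would change 0->1): 2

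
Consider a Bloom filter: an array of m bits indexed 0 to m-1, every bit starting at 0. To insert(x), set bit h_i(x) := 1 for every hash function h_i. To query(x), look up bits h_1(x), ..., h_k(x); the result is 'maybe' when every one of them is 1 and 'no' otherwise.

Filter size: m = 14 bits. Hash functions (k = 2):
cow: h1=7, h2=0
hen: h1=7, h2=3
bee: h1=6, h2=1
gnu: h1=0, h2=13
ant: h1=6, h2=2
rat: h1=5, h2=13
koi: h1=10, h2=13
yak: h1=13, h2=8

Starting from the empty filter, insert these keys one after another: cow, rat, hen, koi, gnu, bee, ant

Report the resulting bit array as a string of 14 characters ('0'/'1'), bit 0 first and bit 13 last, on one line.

Answer: 11110111001001

Derivation:
Start: bits=00000000000000
After insert 'cow': sets bits 0 7 -> bits=10000001000000
After insert 'rat': sets bits 5 13 -> bits=10000101000001
After insert 'hen': sets bits 3 7 -> bits=10010101000001
After insert 'koi': sets bits 10 13 -> bits=10010101001001
After insert 'gnu': sets bits 0 13 -> bits=10010101001001
After insert 'bee': sets bits 1 6 -> bits=11010111001001
After insert 'ant': sets bits 2 6 -> bits=11110111001001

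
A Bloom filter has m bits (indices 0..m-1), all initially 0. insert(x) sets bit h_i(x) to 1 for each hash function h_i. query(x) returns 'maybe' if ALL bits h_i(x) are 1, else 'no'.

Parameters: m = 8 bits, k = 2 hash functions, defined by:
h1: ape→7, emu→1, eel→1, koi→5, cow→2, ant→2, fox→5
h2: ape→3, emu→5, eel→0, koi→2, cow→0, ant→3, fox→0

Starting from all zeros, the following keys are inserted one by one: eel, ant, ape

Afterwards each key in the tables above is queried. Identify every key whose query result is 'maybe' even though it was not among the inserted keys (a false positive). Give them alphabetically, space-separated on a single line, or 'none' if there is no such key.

Start: bits=00000000
After insert 'eel': sets bits 0 1 -> bits=11000000
After insert 'ant': sets bits 2 3 -> bits=11110000
After insert 'ape': sets bits 3 7 -> bits=11110001
Not inserted: cow emu fox koi — query each against bits=11110001:
query cow: checks bit0=1, bit2=1 (all 1) -> maybe => FALSE POSITIVE
query emu: checks bit1=1, bit5=0 (has a 0) -> no => not a false positive
query fox: checks bit0=1, bit5=0 (has a 0) -> no => not a false positive
query koi: checks bit2=1, bit5=0 (has a 0) -> no => not a false positive
False positives (alphabetical): cow

Answer: cow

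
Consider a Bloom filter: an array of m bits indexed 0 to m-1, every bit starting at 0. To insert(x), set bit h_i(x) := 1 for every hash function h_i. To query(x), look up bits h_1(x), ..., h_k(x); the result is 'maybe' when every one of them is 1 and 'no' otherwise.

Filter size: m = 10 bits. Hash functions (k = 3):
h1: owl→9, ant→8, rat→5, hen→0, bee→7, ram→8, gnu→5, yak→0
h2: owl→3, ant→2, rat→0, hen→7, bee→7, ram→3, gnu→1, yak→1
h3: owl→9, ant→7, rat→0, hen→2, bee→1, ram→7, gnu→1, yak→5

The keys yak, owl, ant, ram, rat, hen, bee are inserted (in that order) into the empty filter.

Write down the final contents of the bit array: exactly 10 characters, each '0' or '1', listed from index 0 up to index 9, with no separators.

Start: bits=0000000000
After insert 'yak': sets bits 0 1 5 -> bits=1100010000
After insert 'owl': sets bits 3 9 -> bits=1101010001
After insert 'ant': sets bits 2 7 8 -> bits=1111010111
After insert 'ram': sets bits 3 7 8 -> bits=1111010111
After insert 'rat': sets bits 0 5 -> bits=1111010111
After insert 'hen': sets bits 0 2 7 -> bits=1111010111
After insert 'bee': sets bits 1 7 -> bits=1111010111

Answer: 1111010111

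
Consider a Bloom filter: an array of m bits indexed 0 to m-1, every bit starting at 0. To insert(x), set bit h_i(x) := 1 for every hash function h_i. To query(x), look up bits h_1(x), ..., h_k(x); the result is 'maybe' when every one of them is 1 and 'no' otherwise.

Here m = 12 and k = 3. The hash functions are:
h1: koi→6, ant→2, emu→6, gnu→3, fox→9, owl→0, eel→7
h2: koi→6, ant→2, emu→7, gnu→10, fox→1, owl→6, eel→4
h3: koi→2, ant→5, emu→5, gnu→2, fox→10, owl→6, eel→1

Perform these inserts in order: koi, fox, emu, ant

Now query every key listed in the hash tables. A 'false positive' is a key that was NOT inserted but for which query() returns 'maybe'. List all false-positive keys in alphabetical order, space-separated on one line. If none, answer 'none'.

Start: bits=000000000000
After insert 'koi': sets bits 2 6 -> bits=001000100000
After insert 'fox': sets bits 1 9 10 -> bits=011000100110
After insert 'emu': sets bits 5 6 7 -> bits=011001110110
After insert 'ant': sets bits 2 5 -> bits=011001110110
Not inserted: eel gnu owl — query each against bits=011001110110:
query eel: checks bit1=1, bit4=0, bit7=1 (has a 0) -> no => not a false positive
query gnu: checks bit2=1, bit3=0, bit10=1 (has a 0) -> no => not a false positive
query owl: checks bit0=0, bit6=1 (has a 0) -> no => not a false positive
False positives (alphabetical): none

Answer: none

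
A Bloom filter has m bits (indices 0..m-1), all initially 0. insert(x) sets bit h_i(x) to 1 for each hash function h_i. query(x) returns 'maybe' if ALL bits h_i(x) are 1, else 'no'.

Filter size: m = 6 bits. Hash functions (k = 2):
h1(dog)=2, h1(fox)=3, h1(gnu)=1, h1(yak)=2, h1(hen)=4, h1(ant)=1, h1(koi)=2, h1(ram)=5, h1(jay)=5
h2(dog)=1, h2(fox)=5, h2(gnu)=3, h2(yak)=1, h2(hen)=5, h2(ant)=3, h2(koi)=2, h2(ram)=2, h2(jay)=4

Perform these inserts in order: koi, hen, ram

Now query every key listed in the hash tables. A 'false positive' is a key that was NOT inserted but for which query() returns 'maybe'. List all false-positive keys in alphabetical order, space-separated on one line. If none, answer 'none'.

Answer: jay

Derivation:
Start: bits=000000
After insert 'koi': sets bits 2 -> bits=001000
After insert 'hen': sets bits 4 5 -> bits=001011
After insert 'ram': sets bits 2 5 -> bits=001011
Not inserted: ant dog fox gnu jay yak — query each against bits=001011:
query ant: checks bit1=0, bit3=0 (has a 0) -> no => not a false positive
query dog: checks bit1=0, bit2=1 (has a 0) -> no => not a false positive
query fox: checks bit3=0, bit5=1 (has a 0) -> no => not a false positive
query gnu: checks bit1=0, bit3=0 (has a 0) -> no => not a false positive
query jay: checks bit4=1, bit5=1 (all 1) -> maybe => FALSE POSITIVE
query yak: checks bit1=0, bit2=1 (has a 0) -> no => not a false positive
False positives (alphabetical): jay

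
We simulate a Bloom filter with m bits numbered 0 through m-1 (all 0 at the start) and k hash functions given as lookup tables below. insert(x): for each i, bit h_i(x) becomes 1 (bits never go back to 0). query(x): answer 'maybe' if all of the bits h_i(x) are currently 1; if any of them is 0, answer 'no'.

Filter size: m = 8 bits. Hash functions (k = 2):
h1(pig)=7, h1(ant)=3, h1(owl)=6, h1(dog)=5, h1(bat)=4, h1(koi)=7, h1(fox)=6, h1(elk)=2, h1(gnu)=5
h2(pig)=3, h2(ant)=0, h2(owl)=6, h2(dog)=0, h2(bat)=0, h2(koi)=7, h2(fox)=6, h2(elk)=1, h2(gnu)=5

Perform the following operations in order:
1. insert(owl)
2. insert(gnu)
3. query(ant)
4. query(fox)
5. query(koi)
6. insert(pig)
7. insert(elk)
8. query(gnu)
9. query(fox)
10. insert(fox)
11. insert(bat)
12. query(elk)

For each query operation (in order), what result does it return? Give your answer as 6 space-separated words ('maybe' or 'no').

Answer: no maybe no maybe maybe maybe

Derivation:
Start: bits=00000000
Op 1: insert owl -> sets bits 6 -> bits=00000010
Op 2: insert gnu -> sets bits 5 -> bits=00000110
Op 3: query ant -> checks bit0=0, bit3=0 (has a 0) -> no
Op 4: query fox -> checks bit6=1 (all 1) -> maybe
Op 5: query koi -> checks bit7=0 (has a 0) -> no
Op 6: insert pig -> sets bits 3 7 -> bits=00010111
Op 7: insert elk -> sets bits 1 2 -> bits=01110111
Op 8: query gnu -> checks bit5=1 (all 1) -> maybe
Op 9: query fox -> checks bit6=1 (all 1) -> maybe
Op 10: insert fox -> sets bits 6 -> bits=01110111
Op 11: insert bat -> sets bits 0 4 -> bits=11111111
Op 12: query elk -> checks bit1=1, bit2=1 (all 1) -> maybe
Query results in order: no maybe no maybe maybe maybe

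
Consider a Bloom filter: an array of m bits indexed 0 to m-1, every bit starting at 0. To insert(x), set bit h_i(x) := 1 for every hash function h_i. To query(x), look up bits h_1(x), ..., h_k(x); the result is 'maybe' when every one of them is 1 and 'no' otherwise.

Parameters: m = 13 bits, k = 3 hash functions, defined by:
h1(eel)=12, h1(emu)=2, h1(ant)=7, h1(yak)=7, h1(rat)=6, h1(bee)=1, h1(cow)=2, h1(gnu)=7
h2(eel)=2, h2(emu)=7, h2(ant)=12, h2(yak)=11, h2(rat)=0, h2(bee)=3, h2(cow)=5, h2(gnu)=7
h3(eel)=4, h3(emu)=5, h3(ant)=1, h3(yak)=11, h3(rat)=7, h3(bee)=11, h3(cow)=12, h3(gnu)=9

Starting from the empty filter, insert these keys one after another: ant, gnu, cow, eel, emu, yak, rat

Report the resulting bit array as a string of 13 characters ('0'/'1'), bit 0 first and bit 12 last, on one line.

Answer: 1110111101011

Derivation:
Start: bits=0000000000000
After insert 'ant': sets bits 1 7 12 -> bits=0100000100001
After insert 'gnu': sets bits 7 9 -> bits=0100000101001
After insert 'cow': sets bits 2 5 12 -> bits=0110010101001
After insert 'eel': sets bits 2 4 12 -> bits=0110110101001
After insert 'emu': sets bits 2 5 7 -> bits=0110110101001
After insert 'yak': sets bits 7 11 -> bits=0110110101011
After insert 'rat': sets bits 0 6 7 -> bits=1110111101011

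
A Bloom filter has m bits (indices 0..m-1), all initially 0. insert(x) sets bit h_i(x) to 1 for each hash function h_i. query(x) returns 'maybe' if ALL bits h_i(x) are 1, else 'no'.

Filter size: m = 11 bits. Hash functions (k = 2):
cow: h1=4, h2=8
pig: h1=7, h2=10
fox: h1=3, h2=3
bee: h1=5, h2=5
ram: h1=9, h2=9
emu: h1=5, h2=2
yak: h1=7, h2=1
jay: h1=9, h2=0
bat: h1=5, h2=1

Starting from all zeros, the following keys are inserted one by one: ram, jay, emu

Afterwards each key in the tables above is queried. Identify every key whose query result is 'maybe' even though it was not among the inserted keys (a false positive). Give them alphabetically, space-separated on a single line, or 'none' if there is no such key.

Start: bits=00000000000
After insert 'ram': sets bits 9 -> bits=00000000010
After insert 'jay': sets bits 0 9 -> bits=10000000010
After insert 'emu': sets bits 2 5 -> bits=10100100010
Not inserted: bat bee cow fox pig yak — query each against bits=10100100010:
query bat: checks bit1=0, bit5=1 (has a 0) -> no => not a false positive
query bee: checks bit5=1 (all 1) -> maybe => FALSE POSITIVE
query cow: checks bit4=0, bit8=0 (has a 0) -> no => not a false positive
query fox: checks bit3=0 (has a 0) -> no => not a false positive
query pig: checks bit7=0, bit10=0 (has a 0) -> no => not a false positive
query yak: checks bit1=0, bit7=0 (has a 0) -> no => not a false positive
False positives (alphabetical): bee

Answer: bee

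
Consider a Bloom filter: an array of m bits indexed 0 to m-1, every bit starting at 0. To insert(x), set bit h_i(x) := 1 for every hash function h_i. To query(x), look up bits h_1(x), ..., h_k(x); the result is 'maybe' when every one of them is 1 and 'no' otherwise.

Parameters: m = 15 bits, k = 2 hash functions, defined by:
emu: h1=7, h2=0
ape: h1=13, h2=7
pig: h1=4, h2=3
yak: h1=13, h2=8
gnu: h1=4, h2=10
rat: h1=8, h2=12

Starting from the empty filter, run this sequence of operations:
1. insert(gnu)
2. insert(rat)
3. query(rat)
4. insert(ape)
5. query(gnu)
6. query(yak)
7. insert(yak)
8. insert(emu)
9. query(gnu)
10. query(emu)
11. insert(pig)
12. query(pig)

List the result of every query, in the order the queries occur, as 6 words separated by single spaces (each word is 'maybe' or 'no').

Answer: maybe maybe maybe maybe maybe maybe

Derivation:
Start: bits=000000000000000
Op 1: insert gnu -> sets bits 4 10 -> bits=000010000010000
Op 2: insert rat -> sets bits 8 12 -> bits=000010001010100
Op 3: query rat -> checks bit8=1, bit12=1 (all 1) -> maybe
Op 4: insert ape -> sets bits 7 13 -> bits=000010011010110
Op 5: query gnu -> checks bit4=1, bit10=1 (all 1) -> maybe
Op 6: query yak -> checks bit8=1, bit13=1 (all 1) -> maybe
Op 7: insert yak -> sets bits 8 13 -> bits=000010011010110
Op 8: insert emu -> sets bits 0 7 -> bits=100010011010110
Op 9: query gnu -> checks bit4=1, bit10=1 (all 1) -> maybe
Op 10: query emu -> checks bit0=1, bit7=1 (all 1) -> maybe
Op 11: insert pig -> sets bits 3 4 -> bits=100110011010110
Op 12: query pig -> checks bit3=1, bit4=1 (all 1) -> maybe
Query results in order: maybe maybe maybe maybe maybe maybe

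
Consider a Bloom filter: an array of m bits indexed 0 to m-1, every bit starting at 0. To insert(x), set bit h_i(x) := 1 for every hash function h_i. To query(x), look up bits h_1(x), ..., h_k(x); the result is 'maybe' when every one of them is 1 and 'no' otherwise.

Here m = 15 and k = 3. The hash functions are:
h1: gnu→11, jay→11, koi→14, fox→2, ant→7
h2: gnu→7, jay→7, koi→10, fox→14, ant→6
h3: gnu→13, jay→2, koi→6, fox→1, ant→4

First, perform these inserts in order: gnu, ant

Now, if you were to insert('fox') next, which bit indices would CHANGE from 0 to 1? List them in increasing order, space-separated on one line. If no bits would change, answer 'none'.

Start: bits=000000000000000
After insert 'gnu': sets bits 7 11 13 -> bits=000000010001010
After insert 'ant': sets bits 4 6 7 -> bits=000010110001010
insert 'fox' would touch bits 1 2 14; currently bit1=0, bit2=0, bit14=0
Bits that are 0 among those (would change 0->1): 1 2 14

Answer: 1 2 14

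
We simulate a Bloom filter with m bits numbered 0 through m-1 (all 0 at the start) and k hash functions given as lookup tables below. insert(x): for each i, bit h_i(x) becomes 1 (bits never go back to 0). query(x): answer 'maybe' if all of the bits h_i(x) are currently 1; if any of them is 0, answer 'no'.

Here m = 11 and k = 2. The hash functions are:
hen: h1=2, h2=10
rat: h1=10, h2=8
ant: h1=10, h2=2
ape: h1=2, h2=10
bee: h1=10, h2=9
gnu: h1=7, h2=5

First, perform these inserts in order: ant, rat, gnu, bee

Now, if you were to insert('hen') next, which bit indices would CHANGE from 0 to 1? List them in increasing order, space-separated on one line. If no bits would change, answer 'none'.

Start: bits=00000000000
After insert 'ant': sets bits 2 10 -> bits=00100000001
After insert 'rat': sets bits 8 10 -> bits=00100000101
After insert 'gnu': sets bits 5 7 -> bits=00100101101
After insert 'bee': sets bits 9 10 -> bits=00100101111
insert 'hen' would touch bits 2 10; currently bit2=1, bit10=1
Bits that are 0 among those (would change 0->1): none

Answer: none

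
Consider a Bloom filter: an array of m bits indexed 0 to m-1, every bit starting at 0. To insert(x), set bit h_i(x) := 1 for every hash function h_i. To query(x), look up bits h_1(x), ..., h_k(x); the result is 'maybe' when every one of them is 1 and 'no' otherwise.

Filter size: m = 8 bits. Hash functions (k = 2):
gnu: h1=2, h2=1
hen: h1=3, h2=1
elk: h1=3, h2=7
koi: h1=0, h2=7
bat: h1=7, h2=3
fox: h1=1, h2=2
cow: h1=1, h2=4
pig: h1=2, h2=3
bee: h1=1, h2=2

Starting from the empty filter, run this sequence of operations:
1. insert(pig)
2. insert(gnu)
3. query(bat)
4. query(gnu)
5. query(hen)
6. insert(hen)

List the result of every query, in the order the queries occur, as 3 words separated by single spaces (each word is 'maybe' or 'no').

Start: bits=00000000
Op 1: insert pig -> sets bits 2 3 -> bits=00110000
Op 2: insert gnu -> sets bits 1 2 -> bits=01110000
Op 3: query bat -> checks bit3=1, bit7=0 (has a 0) -> no
Op 4: query gnu -> checks bit1=1, bit2=1 (all 1) -> maybe
Op 5: query hen -> checks bit1=1, bit3=1 (all 1) -> maybe
Op 6: insert hen -> sets bits 1 3 -> bits=01110000
Query results in order: no maybe maybe

Answer: no maybe maybe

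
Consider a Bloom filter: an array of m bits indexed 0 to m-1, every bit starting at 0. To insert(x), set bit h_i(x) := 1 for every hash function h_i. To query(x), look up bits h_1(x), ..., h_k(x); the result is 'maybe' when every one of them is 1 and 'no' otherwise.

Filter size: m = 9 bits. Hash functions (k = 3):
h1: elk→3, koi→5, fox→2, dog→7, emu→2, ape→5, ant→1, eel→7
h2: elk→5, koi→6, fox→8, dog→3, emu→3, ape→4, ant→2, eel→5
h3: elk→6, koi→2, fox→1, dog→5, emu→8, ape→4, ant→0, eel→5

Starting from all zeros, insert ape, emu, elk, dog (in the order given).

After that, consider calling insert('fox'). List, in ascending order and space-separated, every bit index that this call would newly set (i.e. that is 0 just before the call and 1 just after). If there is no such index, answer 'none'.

Answer: 1

Derivation:
Start: bits=000000000
After insert 'ape': sets bits 4 5 -> bits=000011000
After insert 'emu': sets bits 2 3 8 -> bits=001111001
After insert 'elk': sets bits 3 5 6 -> bits=001111101
After insert 'dog': sets bits 3 5 7 -> bits=001111111
insert 'fox' would touch bits 1 2 8; currently bit1=0, bit2=1, bit8=1
Bits that are 0 among those (would change 0->1): 1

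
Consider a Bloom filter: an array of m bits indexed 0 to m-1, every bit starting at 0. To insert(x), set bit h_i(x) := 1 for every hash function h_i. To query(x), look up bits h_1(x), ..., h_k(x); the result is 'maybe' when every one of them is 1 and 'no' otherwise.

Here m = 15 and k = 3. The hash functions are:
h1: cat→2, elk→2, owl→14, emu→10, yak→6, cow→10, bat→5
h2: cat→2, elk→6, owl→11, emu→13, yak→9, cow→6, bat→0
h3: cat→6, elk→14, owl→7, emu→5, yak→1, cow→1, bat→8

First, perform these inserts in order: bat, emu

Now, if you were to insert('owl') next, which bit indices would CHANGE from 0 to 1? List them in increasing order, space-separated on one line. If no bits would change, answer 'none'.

Answer: 7 11 14

Derivation:
Start: bits=000000000000000
After insert 'bat': sets bits 0 5 8 -> bits=100001001000000
After insert 'emu': sets bits 5 10 13 -> bits=100001001010010
insert 'owl' would touch bits 7 11 14; currently bit7=0, bit11=0, bit14=0
Bits that are 0 among those (would change 0->1): 7 11 14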